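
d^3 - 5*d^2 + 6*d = d*(d - 3)*(d - 2)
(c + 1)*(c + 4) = c^2 + 5*c + 4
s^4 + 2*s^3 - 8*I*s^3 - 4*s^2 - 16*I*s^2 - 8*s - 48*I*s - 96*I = (s + 2)*(s - 6*I)*(s - 4*I)*(s + 2*I)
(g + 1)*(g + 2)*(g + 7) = g^3 + 10*g^2 + 23*g + 14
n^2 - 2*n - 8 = (n - 4)*(n + 2)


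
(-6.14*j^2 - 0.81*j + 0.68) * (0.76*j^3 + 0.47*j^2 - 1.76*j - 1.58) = -4.6664*j^5 - 3.5014*j^4 + 10.9425*j^3 + 11.4464*j^2 + 0.083*j - 1.0744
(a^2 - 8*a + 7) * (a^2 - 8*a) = a^4 - 16*a^3 + 71*a^2 - 56*a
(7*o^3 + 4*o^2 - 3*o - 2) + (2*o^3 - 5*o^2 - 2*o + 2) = 9*o^3 - o^2 - 5*o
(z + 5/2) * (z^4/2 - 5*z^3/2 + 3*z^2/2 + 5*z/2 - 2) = z^5/2 - 5*z^4/4 - 19*z^3/4 + 25*z^2/4 + 17*z/4 - 5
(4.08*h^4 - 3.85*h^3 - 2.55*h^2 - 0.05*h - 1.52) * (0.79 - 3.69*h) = -15.0552*h^5 + 17.4297*h^4 + 6.368*h^3 - 1.83*h^2 + 5.5693*h - 1.2008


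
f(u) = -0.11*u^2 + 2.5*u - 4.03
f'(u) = 2.5 - 0.22*u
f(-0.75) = -5.97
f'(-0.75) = 2.66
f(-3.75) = -14.95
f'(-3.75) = 3.32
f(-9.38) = -37.16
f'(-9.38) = 4.56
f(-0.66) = -5.73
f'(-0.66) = 2.65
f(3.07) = 2.61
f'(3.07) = 1.82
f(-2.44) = -10.78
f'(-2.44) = 3.04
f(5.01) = 5.73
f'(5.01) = 1.40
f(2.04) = 0.61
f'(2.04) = 2.05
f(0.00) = -4.03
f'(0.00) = 2.50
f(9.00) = 9.56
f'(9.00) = 0.52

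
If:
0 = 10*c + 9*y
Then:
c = -9*y/10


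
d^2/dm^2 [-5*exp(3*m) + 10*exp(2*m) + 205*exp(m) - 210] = (-45*exp(2*m) + 40*exp(m) + 205)*exp(m)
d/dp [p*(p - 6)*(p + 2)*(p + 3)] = 4*p^3 - 3*p^2 - 48*p - 36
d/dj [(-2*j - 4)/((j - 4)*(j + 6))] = 2*(j^2 + 4*j + 28)/(j^4 + 4*j^3 - 44*j^2 - 96*j + 576)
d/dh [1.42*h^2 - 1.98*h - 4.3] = 2.84*h - 1.98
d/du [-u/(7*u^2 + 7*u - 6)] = (7*u^2 + 6)/(49*u^4 + 98*u^3 - 35*u^2 - 84*u + 36)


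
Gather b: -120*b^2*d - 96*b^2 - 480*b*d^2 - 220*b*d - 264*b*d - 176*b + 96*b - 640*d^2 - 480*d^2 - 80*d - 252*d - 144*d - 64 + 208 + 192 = b^2*(-120*d - 96) + b*(-480*d^2 - 484*d - 80) - 1120*d^2 - 476*d + 336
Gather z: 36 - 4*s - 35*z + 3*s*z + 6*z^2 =-4*s + 6*z^2 + z*(3*s - 35) + 36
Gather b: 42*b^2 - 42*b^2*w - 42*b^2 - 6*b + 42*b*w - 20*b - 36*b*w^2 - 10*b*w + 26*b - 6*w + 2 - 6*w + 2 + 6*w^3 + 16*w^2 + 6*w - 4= -42*b^2*w + b*(-36*w^2 + 32*w) + 6*w^3 + 16*w^2 - 6*w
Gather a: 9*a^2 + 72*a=9*a^2 + 72*a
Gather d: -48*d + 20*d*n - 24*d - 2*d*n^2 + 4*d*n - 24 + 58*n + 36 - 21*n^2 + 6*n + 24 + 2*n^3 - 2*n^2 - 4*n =d*(-2*n^2 + 24*n - 72) + 2*n^3 - 23*n^2 + 60*n + 36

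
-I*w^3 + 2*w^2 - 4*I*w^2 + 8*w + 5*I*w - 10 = (w + 5)*(w + 2*I)*(-I*w + I)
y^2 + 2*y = y*(y + 2)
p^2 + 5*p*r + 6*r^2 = (p + 2*r)*(p + 3*r)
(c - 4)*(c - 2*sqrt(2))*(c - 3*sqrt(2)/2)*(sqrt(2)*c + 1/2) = sqrt(2)*c^4 - 13*c^3/2 - 4*sqrt(2)*c^3 + 17*sqrt(2)*c^2/4 + 26*c^2 - 17*sqrt(2)*c + 3*c - 12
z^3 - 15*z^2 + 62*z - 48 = (z - 8)*(z - 6)*(z - 1)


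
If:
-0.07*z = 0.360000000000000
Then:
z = -5.14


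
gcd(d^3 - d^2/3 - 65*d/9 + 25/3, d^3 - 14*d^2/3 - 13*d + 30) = d^2 + 4*d/3 - 5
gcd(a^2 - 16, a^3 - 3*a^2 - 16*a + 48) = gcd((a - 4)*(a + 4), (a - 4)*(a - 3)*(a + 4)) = a^2 - 16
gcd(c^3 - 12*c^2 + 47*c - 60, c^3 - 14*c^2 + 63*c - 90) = c^2 - 8*c + 15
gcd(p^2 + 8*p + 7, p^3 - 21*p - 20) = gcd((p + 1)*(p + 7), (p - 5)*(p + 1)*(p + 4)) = p + 1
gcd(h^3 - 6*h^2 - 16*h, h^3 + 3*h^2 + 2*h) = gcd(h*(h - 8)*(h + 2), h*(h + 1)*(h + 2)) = h^2 + 2*h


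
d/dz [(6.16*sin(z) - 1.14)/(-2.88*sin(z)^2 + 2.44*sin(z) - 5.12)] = (17.7408*sin(z)^2 - 6.5664*sin(z) - 28.7576)*cos(z)/(8.2944*sin(z)^4 - 14.0544*sin(z)^3 + 35.4448*sin(z)^2 - 24.9856*sin(z) + 26.2144)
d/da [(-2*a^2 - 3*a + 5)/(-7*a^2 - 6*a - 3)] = (-9*a^2 + 82*a + 39)/(49*a^4 + 84*a^3 + 78*a^2 + 36*a + 9)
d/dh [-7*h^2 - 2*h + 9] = -14*h - 2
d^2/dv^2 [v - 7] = 0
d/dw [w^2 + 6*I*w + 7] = 2*w + 6*I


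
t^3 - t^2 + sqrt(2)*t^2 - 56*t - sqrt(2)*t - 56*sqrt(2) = (t - 8)*(t + 7)*(t + sqrt(2))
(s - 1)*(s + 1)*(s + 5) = s^3 + 5*s^2 - s - 5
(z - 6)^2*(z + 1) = z^3 - 11*z^2 + 24*z + 36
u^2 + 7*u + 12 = (u + 3)*(u + 4)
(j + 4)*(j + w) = j^2 + j*w + 4*j + 4*w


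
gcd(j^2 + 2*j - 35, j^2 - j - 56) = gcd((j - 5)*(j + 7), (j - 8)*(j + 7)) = j + 7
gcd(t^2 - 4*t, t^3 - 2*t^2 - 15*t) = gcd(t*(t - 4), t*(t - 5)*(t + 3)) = t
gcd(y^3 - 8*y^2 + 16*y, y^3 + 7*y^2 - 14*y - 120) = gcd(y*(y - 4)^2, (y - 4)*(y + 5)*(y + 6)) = y - 4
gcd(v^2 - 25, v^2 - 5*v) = v - 5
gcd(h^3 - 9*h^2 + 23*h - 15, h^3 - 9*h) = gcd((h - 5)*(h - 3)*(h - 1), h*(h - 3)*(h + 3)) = h - 3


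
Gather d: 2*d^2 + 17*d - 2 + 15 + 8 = 2*d^2 + 17*d + 21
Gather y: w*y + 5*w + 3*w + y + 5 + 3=8*w + y*(w + 1) + 8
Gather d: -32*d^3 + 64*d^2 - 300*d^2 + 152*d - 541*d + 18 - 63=-32*d^3 - 236*d^2 - 389*d - 45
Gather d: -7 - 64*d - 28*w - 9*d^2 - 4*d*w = -9*d^2 + d*(-4*w - 64) - 28*w - 7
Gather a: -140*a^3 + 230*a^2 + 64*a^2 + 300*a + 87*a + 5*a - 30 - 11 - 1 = -140*a^3 + 294*a^2 + 392*a - 42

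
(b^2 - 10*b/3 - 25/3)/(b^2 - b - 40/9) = 3*(b - 5)/(3*b - 8)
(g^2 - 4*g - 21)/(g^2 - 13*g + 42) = (g + 3)/(g - 6)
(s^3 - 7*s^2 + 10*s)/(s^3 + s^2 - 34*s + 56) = s*(s - 5)/(s^2 + 3*s - 28)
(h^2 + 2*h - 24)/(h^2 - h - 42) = (h - 4)/(h - 7)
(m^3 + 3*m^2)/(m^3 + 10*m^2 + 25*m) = m*(m + 3)/(m^2 + 10*m + 25)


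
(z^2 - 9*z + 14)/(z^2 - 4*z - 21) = (z - 2)/(z + 3)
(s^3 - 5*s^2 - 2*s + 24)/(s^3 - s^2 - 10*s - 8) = (s - 3)/(s + 1)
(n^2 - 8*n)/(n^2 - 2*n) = (n - 8)/(n - 2)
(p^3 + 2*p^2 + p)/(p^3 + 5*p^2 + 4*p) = (p + 1)/(p + 4)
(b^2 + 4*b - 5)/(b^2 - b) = (b + 5)/b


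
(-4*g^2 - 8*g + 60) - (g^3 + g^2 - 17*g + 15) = -g^3 - 5*g^2 + 9*g + 45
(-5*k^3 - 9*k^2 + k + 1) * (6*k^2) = -30*k^5 - 54*k^4 + 6*k^3 + 6*k^2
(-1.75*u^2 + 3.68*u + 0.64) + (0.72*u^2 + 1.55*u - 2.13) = -1.03*u^2 + 5.23*u - 1.49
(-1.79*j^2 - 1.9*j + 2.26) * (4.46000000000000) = -7.9834*j^2 - 8.474*j + 10.0796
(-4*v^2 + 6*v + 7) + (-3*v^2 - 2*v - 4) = -7*v^2 + 4*v + 3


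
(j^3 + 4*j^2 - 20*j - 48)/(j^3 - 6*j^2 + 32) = (j + 6)/(j - 4)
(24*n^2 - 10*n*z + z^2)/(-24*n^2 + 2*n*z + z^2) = (-6*n + z)/(6*n + z)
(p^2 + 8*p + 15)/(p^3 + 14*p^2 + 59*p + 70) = (p + 3)/(p^2 + 9*p + 14)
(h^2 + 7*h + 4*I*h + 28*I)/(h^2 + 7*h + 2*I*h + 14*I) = (h + 4*I)/(h + 2*I)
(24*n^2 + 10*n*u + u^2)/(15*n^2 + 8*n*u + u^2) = (24*n^2 + 10*n*u + u^2)/(15*n^2 + 8*n*u + u^2)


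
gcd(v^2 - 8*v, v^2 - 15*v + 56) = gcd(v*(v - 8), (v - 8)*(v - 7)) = v - 8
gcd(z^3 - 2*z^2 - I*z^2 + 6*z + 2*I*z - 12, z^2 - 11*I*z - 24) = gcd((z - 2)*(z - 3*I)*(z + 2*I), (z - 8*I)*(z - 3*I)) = z - 3*I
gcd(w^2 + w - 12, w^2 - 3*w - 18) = 1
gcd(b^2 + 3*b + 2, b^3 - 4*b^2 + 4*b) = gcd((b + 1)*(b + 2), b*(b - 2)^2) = 1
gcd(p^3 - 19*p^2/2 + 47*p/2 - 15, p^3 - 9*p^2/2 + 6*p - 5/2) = p^2 - 7*p/2 + 5/2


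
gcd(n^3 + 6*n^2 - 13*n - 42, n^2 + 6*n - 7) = n + 7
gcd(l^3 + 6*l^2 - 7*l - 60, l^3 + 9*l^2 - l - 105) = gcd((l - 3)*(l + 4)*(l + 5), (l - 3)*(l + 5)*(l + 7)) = l^2 + 2*l - 15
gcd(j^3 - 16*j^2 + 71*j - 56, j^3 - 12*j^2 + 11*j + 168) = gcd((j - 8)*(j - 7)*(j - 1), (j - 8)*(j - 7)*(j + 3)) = j^2 - 15*j + 56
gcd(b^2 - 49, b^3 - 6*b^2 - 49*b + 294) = b^2 - 49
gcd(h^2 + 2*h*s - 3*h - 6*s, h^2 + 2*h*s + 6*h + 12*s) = h + 2*s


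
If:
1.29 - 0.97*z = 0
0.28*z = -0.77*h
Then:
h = -0.48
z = 1.33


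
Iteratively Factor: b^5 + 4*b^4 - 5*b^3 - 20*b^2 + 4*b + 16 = (b - 2)*(b^4 + 6*b^3 + 7*b^2 - 6*b - 8) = (b - 2)*(b - 1)*(b^3 + 7*b^2 + 14*b + 8) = (b - 2)*(b - 1)*(b + 4)*(b^2 + 3*b + 2) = (b - 2)*(b - 1)*(b + 2)*(b + 4)*(b + 1)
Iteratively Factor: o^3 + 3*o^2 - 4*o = (o)*(o^2 + 3*o - 4) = o*(o - 1)*(o + 4)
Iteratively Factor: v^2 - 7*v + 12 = (v - 4)*(v - 3)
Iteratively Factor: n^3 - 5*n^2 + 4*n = (n - 1)*(n^2 - 4*n) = (n - 4)*(n - 1)*(n)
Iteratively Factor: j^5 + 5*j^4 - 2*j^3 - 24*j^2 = (j)*(j^4 + 5*j^3 - 2*j^2 - 24*j) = j*(j + 4)*(j^3 + j^2 - 6*j) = j*(j + 3)*(j + 4)*(j^2 - 2*j) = j^2*(j + 3)*(j + 4)*(j - 2)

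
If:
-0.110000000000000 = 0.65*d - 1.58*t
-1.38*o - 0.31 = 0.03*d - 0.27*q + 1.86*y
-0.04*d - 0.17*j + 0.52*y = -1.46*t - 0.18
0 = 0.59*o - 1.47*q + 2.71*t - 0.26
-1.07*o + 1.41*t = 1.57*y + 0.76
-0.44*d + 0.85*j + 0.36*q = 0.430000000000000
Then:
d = 0.89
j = 0.38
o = 1.87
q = 1.37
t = 0.43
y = -1.37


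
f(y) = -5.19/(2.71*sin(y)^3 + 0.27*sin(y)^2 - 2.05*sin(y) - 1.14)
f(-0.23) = 7.51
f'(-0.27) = -20.66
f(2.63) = 2.95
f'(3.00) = 4.64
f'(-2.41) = -22.42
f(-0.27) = 8.30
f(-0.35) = 10.09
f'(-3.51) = 1.32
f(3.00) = 3.66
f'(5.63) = 15.87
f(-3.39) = 3.27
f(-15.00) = 11.85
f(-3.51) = 3.02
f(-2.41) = 11.33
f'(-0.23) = -18.54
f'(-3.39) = 2.85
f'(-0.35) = -23.55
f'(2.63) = -0.24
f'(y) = -5.19*(-8.13*sin(y)^2*cos(y) - 0.54*sin(y)*cos(y) + 2.05*cos(y))/(2.71*sin(y)^3 + 0.27*sin(y)^2 - 2.05*sin(y) - 1.14)^2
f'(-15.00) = -21.31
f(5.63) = 12.89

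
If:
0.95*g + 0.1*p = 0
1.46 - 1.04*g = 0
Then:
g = 1.40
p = -13.34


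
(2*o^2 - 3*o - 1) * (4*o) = 8*o^3 - 12*o^2 - 4*o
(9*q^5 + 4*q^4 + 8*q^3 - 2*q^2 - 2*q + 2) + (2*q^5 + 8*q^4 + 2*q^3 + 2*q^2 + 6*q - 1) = 11*q^5 + 12*q^4 + 10*q^3 + 4*q + 1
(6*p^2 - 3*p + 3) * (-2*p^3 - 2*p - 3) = -12*p^5 + 6*p^4 - 18*p^3 - 12*p^2 + 3*p - 9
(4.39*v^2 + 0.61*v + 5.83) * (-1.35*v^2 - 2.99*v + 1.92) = -5.9265*v^4 - 13.9496*v^3 - 1.2656*v^2 - 16.2605*v + 11.1936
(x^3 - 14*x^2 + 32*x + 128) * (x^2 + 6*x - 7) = x^5 - 8*x^4 - 59*x^3 + 418*x^2 + 544*x - 896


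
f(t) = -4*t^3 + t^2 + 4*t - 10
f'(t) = -12*t^2 + 2*t + 4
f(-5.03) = 504.24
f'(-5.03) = -309.67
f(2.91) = -88.46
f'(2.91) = -91.80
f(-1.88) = 12.59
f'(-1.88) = -42.17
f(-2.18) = 27.47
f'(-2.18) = -57.39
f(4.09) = -250.58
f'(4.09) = -188.56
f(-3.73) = 196.57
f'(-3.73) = -170.41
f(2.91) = -88.46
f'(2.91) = -91.80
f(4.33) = -298.66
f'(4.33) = -212.33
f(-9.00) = 2951.00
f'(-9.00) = -986.00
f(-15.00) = 13655.00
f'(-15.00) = -2726.00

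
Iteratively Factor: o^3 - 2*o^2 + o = (o)*(o^2 - 2*o + 1) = o*(o - 1)*(o - 1)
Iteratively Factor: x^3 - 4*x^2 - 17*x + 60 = (x + 4)*(x^2 - 8*x + 15) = (x - 5)*(x + 4)*(x - 3)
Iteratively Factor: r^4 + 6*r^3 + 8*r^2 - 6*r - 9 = (r - 1)*(r^3 + 7*r^2 + 15*r + 9) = (r - 1)*(r + 1)*(r^2 + 6*r + 9) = (r - 1)*(r + 1)*(r + 3)*(r + 3)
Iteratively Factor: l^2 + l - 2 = (l - 1)*(l + 2)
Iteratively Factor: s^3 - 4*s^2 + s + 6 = (s - 2)*(s^2 - 2*s - 3) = (s - 2)*(s + 1)*(s - 3)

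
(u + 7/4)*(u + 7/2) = u^2 + 21*u/4 + 49/8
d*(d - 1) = d^2 - d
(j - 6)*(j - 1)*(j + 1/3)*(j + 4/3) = j^4 - 16*j^3/3 - 47*j^2/9 + 62*j/9 + 8/3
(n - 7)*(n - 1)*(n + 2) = n^3 - 6*n^2 - 9*n + 14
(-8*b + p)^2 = 64*b^2 - 16*b*p + p^2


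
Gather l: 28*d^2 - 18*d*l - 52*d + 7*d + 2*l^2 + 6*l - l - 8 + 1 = 28*d^2 - 45*d + 2*l^2 + l*(5 - 18*d) - 7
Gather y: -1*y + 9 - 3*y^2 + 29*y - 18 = -3*y^2 + 28*y - 9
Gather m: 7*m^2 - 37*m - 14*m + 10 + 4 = 7*m^2 - 51*m + 14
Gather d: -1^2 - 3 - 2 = -6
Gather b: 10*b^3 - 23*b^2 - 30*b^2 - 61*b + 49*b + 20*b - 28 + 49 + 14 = 10*b^3 - 53*b^2 + 8*b + 35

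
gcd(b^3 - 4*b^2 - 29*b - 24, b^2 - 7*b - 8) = b^2 - 7*b - 8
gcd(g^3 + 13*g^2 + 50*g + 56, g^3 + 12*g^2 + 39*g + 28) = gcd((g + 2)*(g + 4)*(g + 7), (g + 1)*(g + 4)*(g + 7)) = g^2 + 11*g + 28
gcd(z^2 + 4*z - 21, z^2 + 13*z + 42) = z + 7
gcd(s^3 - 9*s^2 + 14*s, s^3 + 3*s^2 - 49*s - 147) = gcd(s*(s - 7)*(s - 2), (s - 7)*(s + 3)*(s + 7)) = s - 7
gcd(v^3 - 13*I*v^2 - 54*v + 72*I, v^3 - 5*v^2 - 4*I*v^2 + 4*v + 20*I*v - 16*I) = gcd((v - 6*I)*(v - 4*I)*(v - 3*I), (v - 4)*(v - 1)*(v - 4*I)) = v - 4*I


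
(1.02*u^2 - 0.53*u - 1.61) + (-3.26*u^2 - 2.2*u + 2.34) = -2.24*u^2 - 2.73*u + 0.73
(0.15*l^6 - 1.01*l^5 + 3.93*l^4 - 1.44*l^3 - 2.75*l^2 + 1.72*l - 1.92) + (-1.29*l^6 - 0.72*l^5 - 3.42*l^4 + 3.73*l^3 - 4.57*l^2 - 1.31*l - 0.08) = -1.14*l^6 - 1.73*l^5 + 0.51*l^4 + 2.29*l^3 - 7.32*l^2 + 0.41*l - 2.0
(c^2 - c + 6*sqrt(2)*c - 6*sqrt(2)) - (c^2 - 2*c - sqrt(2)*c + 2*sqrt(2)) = c + 7*sqrt(2)*c - 8*sqrt(2)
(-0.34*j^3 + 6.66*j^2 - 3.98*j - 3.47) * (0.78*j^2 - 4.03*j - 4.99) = -0.2652*j^5 + 6.565*j^4 - 28.2476*j^3 - 19.9006*j^2 + 33.8443*j + 17.3153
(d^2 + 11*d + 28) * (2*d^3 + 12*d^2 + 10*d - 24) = 2*d^5 + 34*d^4 + 198*d^3 + 422*d^2 + 16*d - 672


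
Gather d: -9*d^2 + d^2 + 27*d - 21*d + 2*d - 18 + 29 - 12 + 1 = -8*d^2 + 8*d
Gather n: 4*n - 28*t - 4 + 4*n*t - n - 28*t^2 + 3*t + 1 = n*(4*t + 3) - 28*t^2 - 25*t - 3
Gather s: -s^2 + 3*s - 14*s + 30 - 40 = -s^2 - 11*s - 10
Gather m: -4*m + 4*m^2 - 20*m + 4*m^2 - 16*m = 8*m^2 - 40*m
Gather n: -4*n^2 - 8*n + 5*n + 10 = -4*n^2 - 3*n + 10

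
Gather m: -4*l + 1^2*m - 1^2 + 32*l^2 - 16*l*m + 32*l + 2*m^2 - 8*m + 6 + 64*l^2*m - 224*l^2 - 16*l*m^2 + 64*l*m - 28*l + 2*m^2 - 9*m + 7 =-192*l^2 + m^2*(4 - 16*l) + m*(64*l^2 + 48*l - 16) + 12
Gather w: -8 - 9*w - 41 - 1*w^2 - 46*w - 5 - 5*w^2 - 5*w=-6*w^2 - 60*w - 54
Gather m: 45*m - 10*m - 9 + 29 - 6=35*m + 14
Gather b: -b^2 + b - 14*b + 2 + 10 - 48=-b^2 - 13*b - 36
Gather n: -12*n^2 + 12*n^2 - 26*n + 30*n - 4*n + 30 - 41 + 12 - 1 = 0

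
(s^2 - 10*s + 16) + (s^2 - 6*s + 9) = 2*s^2 - 16*s + 25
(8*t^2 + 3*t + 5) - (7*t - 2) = 8*t^2 - 4*t + 7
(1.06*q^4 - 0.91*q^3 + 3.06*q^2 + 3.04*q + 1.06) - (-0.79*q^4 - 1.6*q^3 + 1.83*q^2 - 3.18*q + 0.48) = 1.85*q^4 + 0.69*q^3 + 1.23*q^2 + 6.22*q + 0.58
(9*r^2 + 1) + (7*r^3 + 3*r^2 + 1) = 7*r^3 + 12*r^2 + 2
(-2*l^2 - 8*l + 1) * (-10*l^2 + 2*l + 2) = 20*l^4 + 76*l^3 - 30*l^2 - 14*l + 2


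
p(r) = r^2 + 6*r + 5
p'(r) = 2*r + 6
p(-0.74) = 1.11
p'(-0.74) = 4.52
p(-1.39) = -1.41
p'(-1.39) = 3.22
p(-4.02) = -2.96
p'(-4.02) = -2.04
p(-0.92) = 0.33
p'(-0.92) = 4.16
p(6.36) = 83.61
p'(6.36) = 18.72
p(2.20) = 23.04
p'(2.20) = 10.40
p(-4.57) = -1.54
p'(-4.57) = -3.14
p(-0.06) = 4.64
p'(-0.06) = 5.88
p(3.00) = 32.00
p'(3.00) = 12.00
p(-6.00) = 5.00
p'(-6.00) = -6.00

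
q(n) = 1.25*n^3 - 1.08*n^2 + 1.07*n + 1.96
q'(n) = 3.75*n^2 - 2.16*n + 1.07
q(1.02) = 3.25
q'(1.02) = 2.77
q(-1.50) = -6.29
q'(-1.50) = 12.75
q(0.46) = 2.35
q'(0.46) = 0.87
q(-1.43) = -5.43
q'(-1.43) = 11.83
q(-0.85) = -0.50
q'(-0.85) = 5.62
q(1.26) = 4.09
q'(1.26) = 4.30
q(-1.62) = -7.92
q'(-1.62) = 14.41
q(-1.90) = -12.55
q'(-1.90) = 18.71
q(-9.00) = -1006.40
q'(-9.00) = 324.26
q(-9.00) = -1006.40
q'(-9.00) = 324.26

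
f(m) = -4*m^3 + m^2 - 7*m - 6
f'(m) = -12*m^2 + 2*m - 7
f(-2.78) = 107.13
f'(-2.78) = -105.30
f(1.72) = -35.44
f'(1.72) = -39.06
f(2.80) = -105.57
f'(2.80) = -95.48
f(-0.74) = 1.35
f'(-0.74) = -15.05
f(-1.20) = 10.75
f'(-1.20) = -26.68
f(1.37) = -24.00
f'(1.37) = -26.78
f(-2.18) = 55.45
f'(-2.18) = -68.39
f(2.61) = -88.58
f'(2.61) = -83.53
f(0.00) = -6.00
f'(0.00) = -7.00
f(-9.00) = 3054.00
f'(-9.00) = -997.00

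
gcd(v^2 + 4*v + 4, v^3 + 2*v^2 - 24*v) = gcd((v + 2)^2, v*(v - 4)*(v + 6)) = 1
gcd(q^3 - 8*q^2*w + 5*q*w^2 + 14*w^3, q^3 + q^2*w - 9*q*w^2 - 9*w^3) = q + w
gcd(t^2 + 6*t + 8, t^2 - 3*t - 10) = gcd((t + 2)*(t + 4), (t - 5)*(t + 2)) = t + 2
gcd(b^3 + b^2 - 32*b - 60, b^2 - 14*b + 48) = b - 6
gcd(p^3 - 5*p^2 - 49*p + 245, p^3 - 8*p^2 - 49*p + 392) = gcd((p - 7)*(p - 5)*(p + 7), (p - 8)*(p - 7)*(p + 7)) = p^2 - 49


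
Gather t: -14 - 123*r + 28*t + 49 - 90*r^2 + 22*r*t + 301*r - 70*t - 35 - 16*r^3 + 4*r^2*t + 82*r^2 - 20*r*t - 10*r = -16*r^3 - 8*r^2 + 168*r + t*(4*r^2 + 2*r - 42)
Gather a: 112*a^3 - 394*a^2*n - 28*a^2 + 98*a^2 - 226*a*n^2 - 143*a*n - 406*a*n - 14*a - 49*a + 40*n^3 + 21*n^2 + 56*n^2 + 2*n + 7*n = 112*a^3 + a^2*(70 - 394*n) + a*(-226*n^2 - 549*n - 63) + 40*n^3 + 77*n^2 + 9*n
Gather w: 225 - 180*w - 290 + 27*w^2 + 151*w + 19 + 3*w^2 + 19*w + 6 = 30*w^2 - 10*w - 40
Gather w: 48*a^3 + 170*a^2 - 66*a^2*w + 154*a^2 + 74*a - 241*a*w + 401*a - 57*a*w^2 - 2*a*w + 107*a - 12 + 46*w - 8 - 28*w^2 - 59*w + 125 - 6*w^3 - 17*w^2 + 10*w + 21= 48*a^3 + 324*a^2 + 582*a - 6*w^3 + w^2*(-57*a - 45) + w*(-66*a^2 - 243*a - 3) + 126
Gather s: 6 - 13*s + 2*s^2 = 2*s^2 - 13*s + 6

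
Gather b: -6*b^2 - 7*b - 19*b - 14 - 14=-6*b^2 - 26*b - 28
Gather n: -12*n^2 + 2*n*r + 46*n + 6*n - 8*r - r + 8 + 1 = -12*n^2 + n*(2*r + 52) - 9*r + 9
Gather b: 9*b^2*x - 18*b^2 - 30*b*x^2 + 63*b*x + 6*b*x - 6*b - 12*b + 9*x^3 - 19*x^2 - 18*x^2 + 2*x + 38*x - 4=b^2*(9*x - 18) + b*(-30*x^2 + 69*x - 18) + 9*x^3 - 37*x^2 + 40*x - 4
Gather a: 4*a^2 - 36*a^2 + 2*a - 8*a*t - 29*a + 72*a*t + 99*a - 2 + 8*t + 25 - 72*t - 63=-32*a^2 + a*(64*t + 72) - 64*t - 40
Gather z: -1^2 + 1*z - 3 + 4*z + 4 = 5*z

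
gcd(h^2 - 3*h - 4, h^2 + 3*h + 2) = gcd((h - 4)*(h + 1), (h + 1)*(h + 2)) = h + 1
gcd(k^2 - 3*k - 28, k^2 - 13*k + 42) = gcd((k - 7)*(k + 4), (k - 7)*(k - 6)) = k - 7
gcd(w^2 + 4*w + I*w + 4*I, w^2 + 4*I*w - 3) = w + I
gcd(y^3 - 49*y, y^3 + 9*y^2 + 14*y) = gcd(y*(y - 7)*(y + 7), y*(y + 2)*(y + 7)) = y^2 + 7*y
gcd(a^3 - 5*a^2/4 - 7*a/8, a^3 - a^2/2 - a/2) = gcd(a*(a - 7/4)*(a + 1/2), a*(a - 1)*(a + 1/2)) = a^2 + a/2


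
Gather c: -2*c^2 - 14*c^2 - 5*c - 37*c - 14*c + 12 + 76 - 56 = -16*c^2 - 56*c + 32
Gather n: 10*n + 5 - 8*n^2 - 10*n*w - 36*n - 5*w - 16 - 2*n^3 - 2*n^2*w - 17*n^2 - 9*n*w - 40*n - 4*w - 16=-2*n^3 + n^2*(-2*w - 25) + n*(-19*w - 66) - 9*w - 27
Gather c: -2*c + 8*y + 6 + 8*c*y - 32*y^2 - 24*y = c*(8*y - 2) - 32*y^2 - 16*y + 6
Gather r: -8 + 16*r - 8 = 16*r - 16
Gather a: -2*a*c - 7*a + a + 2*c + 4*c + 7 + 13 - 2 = a*(-2*c - 6) + 6*c + 18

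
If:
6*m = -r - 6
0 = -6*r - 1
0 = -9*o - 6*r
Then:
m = -35/36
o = 1/9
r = -1/6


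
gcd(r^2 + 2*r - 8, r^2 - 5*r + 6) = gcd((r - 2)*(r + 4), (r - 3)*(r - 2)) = r - 2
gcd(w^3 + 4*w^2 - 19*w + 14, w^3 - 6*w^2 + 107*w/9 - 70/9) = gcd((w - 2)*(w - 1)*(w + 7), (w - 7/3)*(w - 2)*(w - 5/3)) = w - 2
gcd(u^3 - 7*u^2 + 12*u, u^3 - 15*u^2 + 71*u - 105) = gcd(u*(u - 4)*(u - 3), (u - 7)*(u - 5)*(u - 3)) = u - 3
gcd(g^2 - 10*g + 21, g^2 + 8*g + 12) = 1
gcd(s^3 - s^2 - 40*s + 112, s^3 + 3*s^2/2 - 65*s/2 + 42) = s^2 + 3*s - 28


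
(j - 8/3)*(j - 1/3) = j^2 - 3*j + 8/9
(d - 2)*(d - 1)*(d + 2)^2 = d^4 + d^3 - 6*d^2 - 4*d + 8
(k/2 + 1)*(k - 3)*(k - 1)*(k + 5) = k^4/2 + 3*k^3/2 - 15*k^2/2 - 19*k/2 + 15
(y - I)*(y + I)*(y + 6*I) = y^3 + 6*I*y^2 + y + 6*I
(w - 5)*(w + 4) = w^2 - w - 20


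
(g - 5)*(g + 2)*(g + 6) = g^3 + 3*g^2 - 28*g - 60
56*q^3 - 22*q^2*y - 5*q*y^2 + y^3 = (-7*q + y)*(-2*q + y)*(4*q + y)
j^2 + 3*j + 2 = (j + 1)*(j + 2)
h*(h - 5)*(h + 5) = h^3 - 25*h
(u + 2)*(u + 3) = u^2 + 5*u + 6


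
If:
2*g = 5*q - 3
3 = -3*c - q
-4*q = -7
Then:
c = -19/12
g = 23/8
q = 7/4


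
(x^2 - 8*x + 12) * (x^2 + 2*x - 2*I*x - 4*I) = x^4 - 6*x^3 - 2*I*x^3 - 4*x^2 + 12*I*x^2 + 24*x + 8*I*x - 48*I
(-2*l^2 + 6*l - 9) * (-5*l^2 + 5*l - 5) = 10*l^4 - 40*l^3 + 85*l^2 - 75*l + 45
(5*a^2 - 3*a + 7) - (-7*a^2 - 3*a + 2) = 12*a^2 + 5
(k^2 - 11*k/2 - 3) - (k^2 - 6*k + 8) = k/2 - 11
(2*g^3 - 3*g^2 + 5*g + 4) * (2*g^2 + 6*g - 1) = 4*g^5 + 6*g^4 - 10*g^3 + 41*g^2 + 19*g - 4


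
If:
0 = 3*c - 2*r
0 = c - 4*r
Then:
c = 0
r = 0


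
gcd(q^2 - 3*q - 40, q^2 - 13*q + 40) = q - 8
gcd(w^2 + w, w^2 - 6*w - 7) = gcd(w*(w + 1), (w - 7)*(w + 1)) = w + 1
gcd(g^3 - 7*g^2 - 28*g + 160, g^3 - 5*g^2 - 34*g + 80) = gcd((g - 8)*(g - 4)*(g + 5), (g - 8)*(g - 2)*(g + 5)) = g^2 - 3*g - 40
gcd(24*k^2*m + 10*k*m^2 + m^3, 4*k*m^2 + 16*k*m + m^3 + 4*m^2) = 4*k*m + m^2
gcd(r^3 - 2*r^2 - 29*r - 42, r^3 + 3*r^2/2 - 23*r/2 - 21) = r^2 + 5*r + 6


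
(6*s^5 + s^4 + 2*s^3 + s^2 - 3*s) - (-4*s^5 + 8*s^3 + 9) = 10*s^5 + s^4 - 6*s^3 + s^2 - 3*s - 9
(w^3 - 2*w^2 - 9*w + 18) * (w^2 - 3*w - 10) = w^5 - 5*w^4 - 13*w^3 + 65*w^2 + 36*w - 180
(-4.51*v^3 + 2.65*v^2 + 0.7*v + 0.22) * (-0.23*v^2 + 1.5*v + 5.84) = 1.0373*v^5 - 7.3745*v^4 - 22.5244*v^3 + 16.4754*v^2 + 4.418*v + 1.2848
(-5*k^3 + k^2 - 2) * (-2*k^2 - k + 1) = 10*k^5 + 3*k^4 - 6*k^3 + 5*k^2 + 2*k - 2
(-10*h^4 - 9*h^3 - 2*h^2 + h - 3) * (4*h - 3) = -40*h^5 - 6*h^4 + 19*h^3 + 10*h^2 - 15*h + 9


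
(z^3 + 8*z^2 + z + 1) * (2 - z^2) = -z^5 - 8*z^4 + z^3 + 15*z^2 + 2*z + 2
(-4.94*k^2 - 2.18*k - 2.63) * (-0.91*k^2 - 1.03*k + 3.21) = 4.4954*k^4 + 7.072*k^3 - 11.2187*k^2 - 4.2889*k - 8.4423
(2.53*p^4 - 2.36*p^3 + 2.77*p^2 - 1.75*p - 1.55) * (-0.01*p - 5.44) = -0.0253*p^5 - 13.7396*p^4 + 12.8107*p^3 - 15.0513*p^2 + 9.5355*p + 8.432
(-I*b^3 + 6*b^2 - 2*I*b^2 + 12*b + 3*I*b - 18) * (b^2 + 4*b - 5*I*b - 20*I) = -I*b^5 + b^4 - 6*I*b^4 + 6*b^3 - 35*I*b^3 + 5*b^2 - 168*I*b^2 - 12*b - 150*I*b + 360*I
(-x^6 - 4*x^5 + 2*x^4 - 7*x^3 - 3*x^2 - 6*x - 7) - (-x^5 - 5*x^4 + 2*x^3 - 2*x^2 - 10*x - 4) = -x^6 - 3*x^5 + 7*x^4 - 9*x^3 - x^2 + 4*x - 3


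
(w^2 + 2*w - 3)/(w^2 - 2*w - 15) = (w - 1)/(w - 5)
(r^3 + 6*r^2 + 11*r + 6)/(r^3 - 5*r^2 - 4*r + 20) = (r^2 + 4*r + 3)/(r^2 - 7*r + 10)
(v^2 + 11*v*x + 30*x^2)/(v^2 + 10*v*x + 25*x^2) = (v + 6*x)/(v + 5*x)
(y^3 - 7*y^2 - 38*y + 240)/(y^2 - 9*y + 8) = (y^2 + y - 30)/(y - 1)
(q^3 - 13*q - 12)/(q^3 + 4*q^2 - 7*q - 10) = (q^2 - q - 12)/(q^2 + 3*q - 10)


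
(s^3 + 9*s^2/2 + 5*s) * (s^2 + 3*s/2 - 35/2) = s^5 + 6*s^4 - 23*s^3/4 - 285*s^2/4 - 175*s/2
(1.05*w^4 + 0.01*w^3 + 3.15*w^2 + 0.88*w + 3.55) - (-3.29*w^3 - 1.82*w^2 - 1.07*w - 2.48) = 1.05*w^4 + 3.3*w^3 + 4.97*w^2 + 1.95*w + 6.03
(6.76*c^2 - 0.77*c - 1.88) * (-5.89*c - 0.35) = -39.8164*c^3 + 2.1693*c^2 + 11.3427*c + 0.658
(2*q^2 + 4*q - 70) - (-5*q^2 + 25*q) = 7*q^2 - 21*q - 70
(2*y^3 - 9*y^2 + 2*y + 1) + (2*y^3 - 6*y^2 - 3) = 4*y^3 - 15*y^2 + 2*y - 2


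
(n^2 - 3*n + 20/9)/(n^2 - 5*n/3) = (n - 4/3)/n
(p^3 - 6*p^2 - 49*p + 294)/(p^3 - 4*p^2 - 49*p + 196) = (p - 6)/(p - 4)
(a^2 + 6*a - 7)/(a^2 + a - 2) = (a + 7)/(a + 2)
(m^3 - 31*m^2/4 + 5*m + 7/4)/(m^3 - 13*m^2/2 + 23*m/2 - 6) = (4*m^2 - 27*m - 7)/(2*(2*m^2 - 11*m + 12))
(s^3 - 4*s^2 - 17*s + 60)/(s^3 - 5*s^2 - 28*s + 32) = (s^2 - 8*s + 15)/(s^2 - 9*s + 8)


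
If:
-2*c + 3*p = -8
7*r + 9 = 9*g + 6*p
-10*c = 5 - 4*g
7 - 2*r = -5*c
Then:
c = 17/4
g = 95/8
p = 1/6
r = 113/8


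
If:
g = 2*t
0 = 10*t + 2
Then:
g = -2/5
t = -1/5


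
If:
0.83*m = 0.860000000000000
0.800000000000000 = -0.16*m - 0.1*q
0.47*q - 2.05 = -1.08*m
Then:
No Solution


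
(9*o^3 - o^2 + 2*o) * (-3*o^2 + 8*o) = -27*o^5 + 75*o^4 - 14*o^3 + 16*o^2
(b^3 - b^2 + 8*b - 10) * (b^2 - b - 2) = b^5 - 2*b^4 + 7*b^3 - 16*b^2 - 6*b + 20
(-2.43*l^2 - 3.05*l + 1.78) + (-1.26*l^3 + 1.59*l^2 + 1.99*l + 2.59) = -1.26*l^3 - 0.84*l^2 - 1.06*l + 4.37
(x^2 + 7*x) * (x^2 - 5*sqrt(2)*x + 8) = x^4 - 5*sqrt(2)*x^3 + 7*x^3 - 35*sqrt(2)*x^2 + 8*x^2 + 56*x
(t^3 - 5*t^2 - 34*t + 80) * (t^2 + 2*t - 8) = t^5 - 3*t^4 - 52*t^3 + 52*t^2 + 432*t - 640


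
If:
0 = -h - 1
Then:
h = -1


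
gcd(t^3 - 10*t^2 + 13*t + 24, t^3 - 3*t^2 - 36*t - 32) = t^2 - 7*t - 8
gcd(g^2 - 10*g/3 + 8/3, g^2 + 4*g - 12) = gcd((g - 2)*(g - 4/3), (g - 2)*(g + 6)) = g - 2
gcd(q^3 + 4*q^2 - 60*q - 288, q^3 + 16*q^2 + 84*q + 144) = q^2 + 12*q + 36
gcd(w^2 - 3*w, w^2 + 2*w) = w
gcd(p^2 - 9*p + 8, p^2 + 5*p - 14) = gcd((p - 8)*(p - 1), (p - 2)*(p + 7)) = 1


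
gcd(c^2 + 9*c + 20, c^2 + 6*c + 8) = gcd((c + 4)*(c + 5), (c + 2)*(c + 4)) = c + 4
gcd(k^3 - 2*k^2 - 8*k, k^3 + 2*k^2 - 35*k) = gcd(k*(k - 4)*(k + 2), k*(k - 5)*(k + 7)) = k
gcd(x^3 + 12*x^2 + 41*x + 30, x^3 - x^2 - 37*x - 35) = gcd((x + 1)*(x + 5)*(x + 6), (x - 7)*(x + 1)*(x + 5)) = x^2 + 6*x + 5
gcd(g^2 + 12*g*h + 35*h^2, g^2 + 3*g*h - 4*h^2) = 1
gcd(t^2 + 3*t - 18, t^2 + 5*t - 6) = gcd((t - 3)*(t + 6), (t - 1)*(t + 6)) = t + 6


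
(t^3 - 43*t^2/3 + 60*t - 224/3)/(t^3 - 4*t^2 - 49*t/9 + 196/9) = 3*(t - 8)/(3*t + 7)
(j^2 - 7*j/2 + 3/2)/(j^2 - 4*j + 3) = (j - 1/2)/(j - 1)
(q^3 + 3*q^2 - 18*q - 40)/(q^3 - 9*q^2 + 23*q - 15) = (q^3 + 3*q^2 - 18*q - 40)/(q^3 - 9*q^2 + 23*q - 15)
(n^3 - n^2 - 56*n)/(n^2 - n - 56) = n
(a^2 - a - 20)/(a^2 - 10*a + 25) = (a + 4)/(a - 5)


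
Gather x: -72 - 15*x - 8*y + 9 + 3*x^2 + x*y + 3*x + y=3*x^2 + x*(y - 12) - 7*y - 63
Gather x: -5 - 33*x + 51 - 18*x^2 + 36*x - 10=-18*x^2 + 3*x + 36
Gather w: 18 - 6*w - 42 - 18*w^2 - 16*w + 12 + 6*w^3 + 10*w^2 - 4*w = 6*w^3 - 8*w^2 - 26*w - 12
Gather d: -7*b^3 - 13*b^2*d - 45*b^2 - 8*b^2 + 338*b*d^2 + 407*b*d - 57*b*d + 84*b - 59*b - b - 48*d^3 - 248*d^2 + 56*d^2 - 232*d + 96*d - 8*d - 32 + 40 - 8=-7*b^3 - 53*b^2 + 24*b - 48*d^3 + d^2*(338*b - 192) + d*(-13*b^2 + 350*b - 144)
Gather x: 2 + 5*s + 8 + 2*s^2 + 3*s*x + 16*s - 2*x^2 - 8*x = 2*s^2 + 21*s - 2*x^2 + x*(3*s - 8) + 10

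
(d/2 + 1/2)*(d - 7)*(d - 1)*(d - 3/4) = d^4/2 - 31*d^3/8 + 17*d^2/8 + 31*d/8 - 21/8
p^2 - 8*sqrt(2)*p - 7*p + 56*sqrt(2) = (p - 7)*(p - 8*sqrt(2))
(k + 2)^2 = k^2 + 4*k + 4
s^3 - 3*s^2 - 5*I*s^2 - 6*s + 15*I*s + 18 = (s - 3)*(s - 3*I)*(s - 2*I)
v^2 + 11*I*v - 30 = (v + 5*I)*(v + 6*I)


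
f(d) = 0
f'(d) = 0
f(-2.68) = 0.00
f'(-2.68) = 0.00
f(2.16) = 0.00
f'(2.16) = 0.00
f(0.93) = 0.00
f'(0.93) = 0.00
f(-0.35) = 0.00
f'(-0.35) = 0.00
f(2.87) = 0.00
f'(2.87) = 0.00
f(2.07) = 0.00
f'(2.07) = 0.00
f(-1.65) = 0.00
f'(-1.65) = 0.00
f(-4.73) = 0.00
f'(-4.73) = 0.00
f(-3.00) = 0.00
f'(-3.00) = 0.00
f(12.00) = 0.00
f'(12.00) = 0.00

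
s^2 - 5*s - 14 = (s - 7)*(s + 2)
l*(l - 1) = l^2 - l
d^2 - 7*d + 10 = (d - 5)*(d - 2)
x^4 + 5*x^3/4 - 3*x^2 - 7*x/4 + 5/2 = (x - 1)^2*(x + 5/4)*(x + 2)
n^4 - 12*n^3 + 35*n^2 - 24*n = n*(n - 8)*(n - 3)*(n - 1)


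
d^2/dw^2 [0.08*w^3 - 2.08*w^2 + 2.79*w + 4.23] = 0.48*w - 4.16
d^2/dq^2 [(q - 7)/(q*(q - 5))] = 2*(q^3 - 21*q^2 + 105*q - 175)/(q^3*(q^3 - 15*q^2 + 75*q - 125))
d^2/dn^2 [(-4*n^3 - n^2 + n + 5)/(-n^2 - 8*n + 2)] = 6*(85*n^3 - 67*n^2 - 26*n - 114)/(n^6 + 24*n^5 + 186*n^4 + 416*n^3 - 372*n^2 + 96*n - 8)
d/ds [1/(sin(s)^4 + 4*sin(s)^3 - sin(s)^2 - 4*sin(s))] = 2*(-2*sin(s)^3 - 6*sin(s)^2 + sin(s) + 2)/((sin(s) + 4)^2*sin(s)^2*cos(s)^3)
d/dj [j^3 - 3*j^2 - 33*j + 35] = 3*j^2 - 6*j - 33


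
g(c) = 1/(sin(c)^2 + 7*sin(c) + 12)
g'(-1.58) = 0.00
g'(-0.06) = -0.05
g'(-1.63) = 0.01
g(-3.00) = 0.09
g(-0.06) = 0.09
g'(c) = (-2*sin(c)*cos(c) - 7*cos(c))/(sin(c)^2 + 7*sin(c) + 12)^2 = -(2*sin(c) + 7)*cos(c)/(sin(c)^2 + 7*sin(c) + 12)^2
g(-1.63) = 0.17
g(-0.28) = 0.10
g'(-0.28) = -0.06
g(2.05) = 0.05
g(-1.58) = 0.17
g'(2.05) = 0.01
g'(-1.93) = 0.05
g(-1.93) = 0.16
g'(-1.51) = -0.01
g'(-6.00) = -0.04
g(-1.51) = 0.17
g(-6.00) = 0.07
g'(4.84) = -0.02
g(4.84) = 0.17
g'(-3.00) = 0.05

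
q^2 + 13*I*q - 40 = (q + 5*I)*(q + 8*I)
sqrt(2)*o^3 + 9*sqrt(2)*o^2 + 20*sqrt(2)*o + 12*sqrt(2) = (o + 2)*(o + 6)*(sqrt(2)*o + sqrt(2))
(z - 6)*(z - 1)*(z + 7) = z^3 - 43*z + 42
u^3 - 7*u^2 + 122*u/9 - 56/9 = (u - 4)*(u - 7/3)*(u - 2/3)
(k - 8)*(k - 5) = k^2 - 13*k + 40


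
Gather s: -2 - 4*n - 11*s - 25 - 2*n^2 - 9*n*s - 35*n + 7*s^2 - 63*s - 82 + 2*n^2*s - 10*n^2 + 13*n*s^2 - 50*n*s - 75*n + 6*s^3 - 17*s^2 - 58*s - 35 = -12*n^2 - 114*n + 6*s^3 + s^2*(13*n - 10) + s*(2*n^2 - 59*n - 132) - 144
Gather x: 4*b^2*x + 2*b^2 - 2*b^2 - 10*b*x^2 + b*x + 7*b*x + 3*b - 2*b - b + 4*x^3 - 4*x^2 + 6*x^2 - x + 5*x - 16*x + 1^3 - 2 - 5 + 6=4*x^3 + x^2*(2 - 10*b) + x*(4*b^2 + 8*b - 12)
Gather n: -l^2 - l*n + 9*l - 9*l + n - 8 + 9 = -l^2 + n*(1 - l) + 1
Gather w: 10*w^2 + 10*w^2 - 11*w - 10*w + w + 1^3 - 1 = 20*w^2 - 20*w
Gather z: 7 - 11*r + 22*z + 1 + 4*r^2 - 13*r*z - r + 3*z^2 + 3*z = 4*r^2 - 12*r + 3*z^2 + z*(25 - 13*r) + 8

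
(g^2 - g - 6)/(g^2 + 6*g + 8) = (g - 3)/(g + 4)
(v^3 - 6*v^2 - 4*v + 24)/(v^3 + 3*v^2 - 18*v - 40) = (v^2 - 8*v + 12)/(v^2 + v - 20)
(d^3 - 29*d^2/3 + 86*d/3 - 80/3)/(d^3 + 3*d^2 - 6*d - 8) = (3*d^2 - 23*d + 40)/(3*(d^2 + 5*d + 4))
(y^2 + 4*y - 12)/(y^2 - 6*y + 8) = (y + 6)/(y - 4)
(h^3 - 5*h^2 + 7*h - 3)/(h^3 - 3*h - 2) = (-h^3 + 5*h^2 - 7*h + 3)/(-h^3 + 3*h + 2)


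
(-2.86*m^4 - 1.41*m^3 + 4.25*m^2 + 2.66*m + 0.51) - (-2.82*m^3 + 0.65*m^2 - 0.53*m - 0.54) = -2.86*m^4 + 1.41*m^3 + 3.6*m^2 + 3.19*m + 1.05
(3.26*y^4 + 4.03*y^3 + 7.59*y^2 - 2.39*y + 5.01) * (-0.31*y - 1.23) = -1.0106*y^5 - 5.2591*y^4 - 7.3098*y^3 - 8.5948*y^2 + 1.3866*y - 6.1623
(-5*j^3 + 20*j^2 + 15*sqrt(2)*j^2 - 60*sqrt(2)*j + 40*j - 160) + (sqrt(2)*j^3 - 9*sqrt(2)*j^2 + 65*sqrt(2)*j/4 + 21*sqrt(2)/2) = -5*j^3 + sqrt(2)*j^3 + 6*sqrt(2)*j^2 + 20*j^2 - 175*sqrt(2)*j/4 + 40*j - 160 + 21*sqrt(2)/2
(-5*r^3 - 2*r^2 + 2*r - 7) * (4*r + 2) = -20*r^4 - 18*r^3 + 4*r^2 - 24*r - 14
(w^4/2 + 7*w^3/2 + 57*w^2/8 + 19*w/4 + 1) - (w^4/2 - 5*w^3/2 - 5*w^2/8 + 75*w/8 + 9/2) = 6*w^3 + 31*w^2/4 - 37*w/8 - 7/2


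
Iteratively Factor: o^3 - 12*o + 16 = (o - 2)*(o^2 + 2*o - 8) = (o - 2)^2*(o + 4)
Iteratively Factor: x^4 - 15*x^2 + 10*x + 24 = (x + 1)*(x^3 - x^2 - 14*x + 24) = (x - 3)*(x + 1)*(x^2 + 2*x - 8) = (x - 3)*(x + 1)*(x + 4)*(x - 2)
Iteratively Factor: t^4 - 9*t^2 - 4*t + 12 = (t + 2)*(t^3 - 2*t^2 - 5*t + 6) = (t - 3)*(t + 2)*(t^2 + t - 2) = (t - 3)*(t + 2)^2*(t - 1)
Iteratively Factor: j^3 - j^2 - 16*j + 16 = (j - 1)*(j^2 - 16) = (j - 4)*(j - 1)*(j + 4)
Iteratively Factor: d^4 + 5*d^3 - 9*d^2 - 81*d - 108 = (d + 3)*(d^3 + 2*d^2 - 15*d - 36) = (d + 3)^2*(d^2 - d - 12) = (d + 3)^3*(d - 4)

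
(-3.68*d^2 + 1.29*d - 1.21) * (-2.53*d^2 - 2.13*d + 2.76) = 9.3104*d^4 + 4.5747*d^3 - 9.8432*d^2 + 6.1377*d - 3.3396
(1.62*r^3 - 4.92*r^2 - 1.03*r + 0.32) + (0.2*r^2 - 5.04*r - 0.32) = 1.62*r^3 - 4.72*r^2 - 6.07*r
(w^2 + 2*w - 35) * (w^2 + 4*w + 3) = w^4 + 6*w^3 - 24*w^2 - 134*w - 105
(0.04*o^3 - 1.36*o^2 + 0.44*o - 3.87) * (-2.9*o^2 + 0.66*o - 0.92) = -0.116*o^5 + 3.9704*o^4 - 2.2104*o^3 + 12.7646*o^2 - 2.959*o + 3.5604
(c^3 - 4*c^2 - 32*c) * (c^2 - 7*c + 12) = c^5 - 11*c^4 + 8*c^3 + 176*c^2 - 384*c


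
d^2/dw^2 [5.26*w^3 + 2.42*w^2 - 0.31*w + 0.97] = 31.56*w + 4.84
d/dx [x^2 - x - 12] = 2*x - 1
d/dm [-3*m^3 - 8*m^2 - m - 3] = -9*m^2 - 16*m - 1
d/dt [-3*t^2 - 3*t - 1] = -6*t - 3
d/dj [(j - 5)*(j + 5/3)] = 2*j - 10/3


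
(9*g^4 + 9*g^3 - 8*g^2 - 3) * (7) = 63*g^4 + 63*g^3 - 56*g^2 - 21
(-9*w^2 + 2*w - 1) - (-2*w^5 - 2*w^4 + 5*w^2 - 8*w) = 2*w^5 + 2*w^4 - 14*w^2 + 10*w - 1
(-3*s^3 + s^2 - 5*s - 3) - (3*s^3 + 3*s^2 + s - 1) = -6*s^3 - 2*s^2 - 6*s - 2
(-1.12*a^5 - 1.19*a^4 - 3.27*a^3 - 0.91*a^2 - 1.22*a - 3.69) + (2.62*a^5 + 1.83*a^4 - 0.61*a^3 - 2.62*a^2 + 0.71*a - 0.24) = 1.5*a^5 + 0.64*a^4 - 3.88*a^3 - 3.53*a^2 - 0.51*a - 3.93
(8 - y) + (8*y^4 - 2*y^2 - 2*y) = 8*y^4 - 2*y^2 - 3*y + 8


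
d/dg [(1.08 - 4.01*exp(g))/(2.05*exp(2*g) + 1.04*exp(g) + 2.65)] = (8.2205*exp(2*g) - 4.428*exp(g) - 11.7497)*exp(g)/(4.2025*exp(4*g) + 4.264*exp(3*g) + 11.9466*exp(2*g) + 5.512*exp(g) + 7.0225)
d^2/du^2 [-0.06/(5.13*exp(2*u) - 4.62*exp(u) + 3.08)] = ((1.2312*exp(u) - 0.2772)*(5.13*exp(2*u) - 4.62*exp(u) + 3.08) - 0.06*(10.26*exp(u) - 4.62)*(20.52*exp(u) - 9.24)*exp(u))*exp(u)/(5.13*exp(2*u) - 4.62*exp(u) + 3.08)^3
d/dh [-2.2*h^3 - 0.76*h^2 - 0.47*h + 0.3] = -6.6*h^2 - 1.52*h - 0.47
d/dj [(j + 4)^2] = 2*j + 8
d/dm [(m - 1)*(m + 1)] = 2*m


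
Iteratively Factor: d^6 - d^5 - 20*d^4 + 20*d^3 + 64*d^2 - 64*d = (d + 4)*(d^5 - 5*d^4 + 20*d^2 - 16*d) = (d - 1)*(d + 4)*(d^4 - 4*d^3 - 4*d^2 + 16*d) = (d - 1)*(d + 2)*(d + 4)*(d^3 - 6*d^2 + 8*d) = (d - 2)*(d - 1)*(d + 2)*(d + 4)*(d^2 - 4*d) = d*(d - 2)*(d - 1)*(d + 2)*(d + 4)*(d - 4)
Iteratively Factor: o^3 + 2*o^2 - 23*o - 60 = (o + 3)*(o^2 - o - 20) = (o - 5)*(o + 3)*(o + 4)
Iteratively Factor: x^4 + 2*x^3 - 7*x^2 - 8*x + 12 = (x + 2)*(x^3 - 7*x + 6) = (x + 2)*(x + 3)*(x^2 - 3*x + 2) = (x - 2)*(x + 2)*(x + 3)*(x - 1)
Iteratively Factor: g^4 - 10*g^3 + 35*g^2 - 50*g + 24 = (g - 2)*(g^3 - 8*g^2 + 19*g - 12) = (g - 3)*(g - 2)*(g^2 - 5*g + 4) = (g - 4)*(g - 3)*(g - 2)*(g - 1)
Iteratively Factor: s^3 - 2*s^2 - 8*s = (s + 2)*(s^2 - 4*s) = (s - 4)*(s + 2)*(s)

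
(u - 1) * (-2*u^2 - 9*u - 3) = -2*u^3 - 7*u^2 + 6*u + 3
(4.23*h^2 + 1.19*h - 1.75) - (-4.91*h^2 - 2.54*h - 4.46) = 9.14*h^2 + 3.73*h + 2.71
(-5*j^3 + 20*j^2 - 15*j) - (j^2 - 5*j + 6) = -5*j^3 + 19*j^2 - 10*j - 6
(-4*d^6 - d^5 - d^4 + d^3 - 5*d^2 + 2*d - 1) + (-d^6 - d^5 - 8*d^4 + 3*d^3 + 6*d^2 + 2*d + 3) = -5*d^6 - 2*d^5 - 9*d^4 + 4*d^3 + d^2 + 4*d + 2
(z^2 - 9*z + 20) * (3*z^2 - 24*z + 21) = 3*z^4 - 51*z^3 + 297*z^2 - 669*z + 420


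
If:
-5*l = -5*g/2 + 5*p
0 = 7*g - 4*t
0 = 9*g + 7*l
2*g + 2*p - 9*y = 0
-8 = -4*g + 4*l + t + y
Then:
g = 672/569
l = -864/569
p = 1200/569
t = 1176/569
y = 416/569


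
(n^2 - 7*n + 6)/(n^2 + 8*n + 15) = (n^2 - 7*n + 6)/(n^2 + 8*n + 15)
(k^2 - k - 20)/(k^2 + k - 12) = (k - 5)/(k - 3)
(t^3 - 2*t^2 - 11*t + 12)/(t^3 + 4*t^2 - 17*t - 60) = (t - 1)/(t + 5)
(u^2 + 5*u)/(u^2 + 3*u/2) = 2*(u + 5)/(2*u + 3)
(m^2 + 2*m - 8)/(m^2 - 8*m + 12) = (m + 4)/(m - 6)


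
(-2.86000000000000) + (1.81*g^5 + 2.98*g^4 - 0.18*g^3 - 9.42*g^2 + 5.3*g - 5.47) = 1.81*g^5 + 2.98*g^4 - 0.18*g^3 - 9.42*g^2 + 5.3*g - 8.33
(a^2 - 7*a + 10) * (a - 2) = a^3 - 9*a^2 + 24*a - 20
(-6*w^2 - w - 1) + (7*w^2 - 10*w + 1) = w^2 - 11*w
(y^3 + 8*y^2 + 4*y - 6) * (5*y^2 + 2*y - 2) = 5*y^5 + 42*y^4 + 34*y^3 - 38*y^2 - 20*y + 12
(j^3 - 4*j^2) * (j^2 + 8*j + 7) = j^5 + 4*j^4 - 25*j^3 - 28*j^2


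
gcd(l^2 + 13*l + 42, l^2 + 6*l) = l + 6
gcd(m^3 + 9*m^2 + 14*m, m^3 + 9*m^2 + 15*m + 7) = m + 7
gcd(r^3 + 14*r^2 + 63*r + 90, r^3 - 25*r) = r + 5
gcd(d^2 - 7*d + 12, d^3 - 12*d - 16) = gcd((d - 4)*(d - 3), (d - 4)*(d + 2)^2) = d - 4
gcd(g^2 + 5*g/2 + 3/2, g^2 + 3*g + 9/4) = g + 3/2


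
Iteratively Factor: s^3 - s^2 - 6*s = (s - 3)*(s^2 + 2*s) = (s - 3)*(s + 2)*(s)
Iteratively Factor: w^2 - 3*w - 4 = (w + 1)*(w - 4)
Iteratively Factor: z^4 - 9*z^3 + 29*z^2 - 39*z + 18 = (z - 3)*(z^3 - 6*z^2 + 11*z - 6) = (z - 3)^2*(z^2 - 3*z + 2) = (z - 3)^2*(z - 1)*(z - 2)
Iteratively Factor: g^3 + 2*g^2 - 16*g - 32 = (g - 4)*(g^2 + 6*g + 8) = (g - 4)*(g + 2)*(g + 4)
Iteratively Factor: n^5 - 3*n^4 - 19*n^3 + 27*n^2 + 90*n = (n)*(n^4 - 3*n^3 - 19*n^2 + 27*n + 90) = n*(n - 5)*(n^3 + 2*n^2 - 9*n - 18) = n*(n - 5)*(n - 3)*(n^2 + 5*n + 6) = n*(n - 5)*(n - 3)*(n + 3)*(n + 2)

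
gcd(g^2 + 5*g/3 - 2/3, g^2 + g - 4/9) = g - 1/3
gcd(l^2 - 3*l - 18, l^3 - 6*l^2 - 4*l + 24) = l - 6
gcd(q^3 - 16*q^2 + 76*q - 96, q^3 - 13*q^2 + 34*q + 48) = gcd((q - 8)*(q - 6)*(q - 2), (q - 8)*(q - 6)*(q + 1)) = q^2 - 14*q + 48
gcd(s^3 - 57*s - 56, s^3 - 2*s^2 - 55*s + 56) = s^2 - s - 56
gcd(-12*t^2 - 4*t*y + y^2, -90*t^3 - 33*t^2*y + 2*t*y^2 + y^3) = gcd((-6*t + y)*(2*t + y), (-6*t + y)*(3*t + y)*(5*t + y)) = -6*t + y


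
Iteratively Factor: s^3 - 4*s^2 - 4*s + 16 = (s - 2)*(s^2 - 2*s - 8) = (s - 4)*(s - 2)*(s + 2)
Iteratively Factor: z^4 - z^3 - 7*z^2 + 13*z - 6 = (z - 1)*(z^3 - 7*z + 6) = (z - 1)^2*(z^2 + z - 6) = (z - 2)*(z - 1)^2*(z + 3)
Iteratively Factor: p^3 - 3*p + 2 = (p + 2)*(p^2 - 2*p + 1) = (p - 1)*(p + 2)*(p - 1)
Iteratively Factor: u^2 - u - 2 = (u - 2)*(u + 1)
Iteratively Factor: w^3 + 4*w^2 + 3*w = (w)*(w^2 + 4*w + 3) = w*(w + 3)*(w + 1)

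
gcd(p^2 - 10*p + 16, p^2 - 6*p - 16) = p - 8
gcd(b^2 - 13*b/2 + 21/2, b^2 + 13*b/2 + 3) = 1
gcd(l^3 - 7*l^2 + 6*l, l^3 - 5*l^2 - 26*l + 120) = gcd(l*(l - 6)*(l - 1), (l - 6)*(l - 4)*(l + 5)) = l - 6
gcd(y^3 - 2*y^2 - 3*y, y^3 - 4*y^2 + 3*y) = y^2 - 3*y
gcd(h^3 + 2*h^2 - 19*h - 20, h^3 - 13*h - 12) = h^2 - 3*h - 4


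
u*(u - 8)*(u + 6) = u^3 - 2*u^2 - 48*u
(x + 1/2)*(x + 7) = x^2 + 15*x/2 + 7/2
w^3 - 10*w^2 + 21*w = w*(w - 7)*(w - 3)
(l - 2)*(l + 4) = l^2 + 2*l - 8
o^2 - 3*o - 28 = (o - 7)*(o + 4)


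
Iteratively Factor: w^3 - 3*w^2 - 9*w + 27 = (w - 3)*(w^2 - 9) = (w - 3)^2*(w + 3)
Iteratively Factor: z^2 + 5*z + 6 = (z + 2)*(z + 3)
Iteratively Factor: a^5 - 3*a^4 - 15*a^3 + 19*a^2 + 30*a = (a - 2)*(a^4 - a^3 - 17*a^2 - 15*a) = (a - 2)*(a + 3)*(a^3 - 4*a^2 - 5*a) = (a - 2)*(a + 1)*(a + 3)*(a^2 - 5*a) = a*(a - 2)*(a + 1)*(a + 3)*(a - 5)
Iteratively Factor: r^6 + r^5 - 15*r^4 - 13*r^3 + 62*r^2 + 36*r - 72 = (r + 2)*(r^5 - r^4 - 13*r^3 + 13*r^2 + 36*r - 36) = (r - 3)*(r + 2)*(r^4 + 2*r^3 - 7*r^2 - 8*r + 12) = (r - 3)*(r - 2)*(r + 2)*(r^3 + 4*r^2 + r - 6) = (r - 3)*(r - 2)*(r - 1)*(r + 2)*(r^2 + 5*r + 6) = (r - 3)*(r - 2)*(r - 1)*(r + 2)*(r + 3)*(r + 2)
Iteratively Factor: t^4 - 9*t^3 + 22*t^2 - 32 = (t + 1)*(t^3 - 10*t^2 + 32*t - 32) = (t - 2)*(t + 1)*(t^2 - 8*t + 16) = (t - 4)*(t - 2)*(t + 1)*(t - 4)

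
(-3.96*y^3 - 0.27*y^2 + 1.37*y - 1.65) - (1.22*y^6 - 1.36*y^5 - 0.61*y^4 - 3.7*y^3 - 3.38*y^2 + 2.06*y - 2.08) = -1.22*y^6 + 1.36*y^5 + 0.61*y^4 - 0.26*y^3 + 3.11*y^2 - 0.69*y + 0.43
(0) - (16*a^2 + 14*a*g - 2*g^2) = -16*a^2 - 14*a*g + 2*g^2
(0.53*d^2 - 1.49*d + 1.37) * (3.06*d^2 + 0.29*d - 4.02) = 1.6218*d^4 - 4.4057*d^3 + 1.6295*d^2 + 6.3871*d - 5.5074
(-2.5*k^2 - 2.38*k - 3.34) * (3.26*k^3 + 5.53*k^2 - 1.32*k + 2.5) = -8.15*k^5 - 21.5838*k^4 - 20.7498*k^3 - 21.5786*k^2 - 1.5412*k - 8.35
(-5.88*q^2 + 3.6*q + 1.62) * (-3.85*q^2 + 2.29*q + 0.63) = 22.638*q^4 - 27.3252*q^3 - 1.6974*q^2 + 5.9778*q + 1.0206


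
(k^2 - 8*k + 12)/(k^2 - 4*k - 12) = (k - 2)/(k + 2)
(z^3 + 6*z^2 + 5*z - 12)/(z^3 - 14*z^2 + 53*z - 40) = (z^2 + 7*z + 12)/(z^2 - 13*z + 40)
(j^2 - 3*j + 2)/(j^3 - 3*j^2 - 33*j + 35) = (j - 2)/(j^2 - 2*j - 35)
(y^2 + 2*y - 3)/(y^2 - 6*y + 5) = (y + 3)/(y - 5)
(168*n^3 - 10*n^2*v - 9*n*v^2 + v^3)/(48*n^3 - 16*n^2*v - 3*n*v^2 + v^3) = (42*n^2 - 13*n*v + v^2)/(12*n^2 - 7*n*v + v^2)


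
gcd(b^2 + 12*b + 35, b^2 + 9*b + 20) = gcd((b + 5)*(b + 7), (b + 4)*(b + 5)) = b + 5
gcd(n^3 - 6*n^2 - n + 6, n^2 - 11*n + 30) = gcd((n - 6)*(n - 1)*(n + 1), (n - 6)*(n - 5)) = n - 6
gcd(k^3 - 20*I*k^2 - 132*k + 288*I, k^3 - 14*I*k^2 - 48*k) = k^2 - 14*I*k - 48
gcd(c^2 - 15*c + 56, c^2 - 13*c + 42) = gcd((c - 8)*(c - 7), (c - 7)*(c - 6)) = c - 7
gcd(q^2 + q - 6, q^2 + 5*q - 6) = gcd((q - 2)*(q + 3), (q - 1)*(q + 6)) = 1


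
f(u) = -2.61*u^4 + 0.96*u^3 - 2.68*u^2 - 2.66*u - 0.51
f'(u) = -10.44*u^3 + 2.88*u^2 - 5.36*u - 2.66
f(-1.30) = -11.14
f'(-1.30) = 32.11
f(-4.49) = -1190.28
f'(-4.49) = 1024.48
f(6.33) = -4071.64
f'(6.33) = -2569.15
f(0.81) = -5.04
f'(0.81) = -10.66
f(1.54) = -22.14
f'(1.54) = -42.21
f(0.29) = -1.50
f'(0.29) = -4.23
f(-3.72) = -576.94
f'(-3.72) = 594.57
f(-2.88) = -217.57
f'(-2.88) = 286.05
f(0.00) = -0.51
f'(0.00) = -2.66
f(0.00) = -0.51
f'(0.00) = -2.66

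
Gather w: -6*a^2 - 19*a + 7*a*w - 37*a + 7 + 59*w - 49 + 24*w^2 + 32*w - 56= -6*a^2 - 56*a + 24*w^2 + w*(7*a + 91) - 98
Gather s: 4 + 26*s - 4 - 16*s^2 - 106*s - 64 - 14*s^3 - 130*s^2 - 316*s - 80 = -14*s^3 - 146*s^2 - 396*s - 144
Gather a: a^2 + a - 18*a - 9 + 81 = a^2 - 17*a + 72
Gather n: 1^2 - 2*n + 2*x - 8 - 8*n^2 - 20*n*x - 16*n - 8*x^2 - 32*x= -8*n^2 + n*(-20*x - 18) - 8*x^2 - 30*x - 7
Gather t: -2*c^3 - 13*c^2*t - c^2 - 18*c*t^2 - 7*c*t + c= -2*c^3 - c^2 - 18*c*t^2 + c + t*(-13*c^2 - 7*c)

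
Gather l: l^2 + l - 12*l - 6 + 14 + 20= l^2 - 11*l + 28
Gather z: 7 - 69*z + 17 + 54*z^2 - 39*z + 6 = 54*z^2 - 108*z + 30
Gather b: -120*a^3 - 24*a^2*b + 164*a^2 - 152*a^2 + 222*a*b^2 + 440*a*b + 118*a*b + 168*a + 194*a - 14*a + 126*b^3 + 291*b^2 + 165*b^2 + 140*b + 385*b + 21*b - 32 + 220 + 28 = -120*a^3 + 12*a^2 + 348*a + 126*b^3 + b^2*(222*a + 456) + b*(-24*a^2 + 558*a + 546) + 216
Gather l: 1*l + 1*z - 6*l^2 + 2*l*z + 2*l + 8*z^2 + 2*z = -6*l^2 + l*(2*z + 3) + 8*z^2 + 3*z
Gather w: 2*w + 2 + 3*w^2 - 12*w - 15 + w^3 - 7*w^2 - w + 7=w^3 - 4*w^2 - 11*w - 6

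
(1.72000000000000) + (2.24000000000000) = 3.96000000000000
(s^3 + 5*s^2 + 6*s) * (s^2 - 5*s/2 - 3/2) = s^5 + 5*s^4/2 - 8*s^3 - 45*s^2/2 - 9*s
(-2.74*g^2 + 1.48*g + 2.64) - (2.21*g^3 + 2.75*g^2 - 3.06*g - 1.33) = -2.21*g^3 - 5.49*g^2 + 4.54*g + 3.97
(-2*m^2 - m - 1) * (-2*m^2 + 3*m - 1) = 4*m^4 - 4*m^3 + m^2 - 2*m + 1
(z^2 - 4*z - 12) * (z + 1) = z^3 - 3*z^2 - 16*z - 12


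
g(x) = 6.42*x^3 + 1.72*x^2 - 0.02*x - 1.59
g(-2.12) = -54.99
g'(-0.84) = 10.68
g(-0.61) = -2.40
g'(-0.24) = 0.26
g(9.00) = 4817.73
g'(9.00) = 1591.00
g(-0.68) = -2.80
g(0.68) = 1.21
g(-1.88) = -38.13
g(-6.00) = -1326.27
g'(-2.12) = 79.25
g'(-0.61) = 5.05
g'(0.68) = 11.23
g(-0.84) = -4.16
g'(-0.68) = 6.55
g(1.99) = 55.78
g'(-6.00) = 672.70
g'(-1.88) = 61.59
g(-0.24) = -1.57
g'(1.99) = 83.10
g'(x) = 19.26*x^2 + 3.44*x - 0.02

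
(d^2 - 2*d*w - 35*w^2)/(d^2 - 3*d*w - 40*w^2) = (-d + 7*w)/(-d + 8*w)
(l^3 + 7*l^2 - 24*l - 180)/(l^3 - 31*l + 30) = (l + 6)/(l - 1)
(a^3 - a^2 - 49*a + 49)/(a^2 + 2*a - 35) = (a^2 - 8*a + 7)/(a - 5)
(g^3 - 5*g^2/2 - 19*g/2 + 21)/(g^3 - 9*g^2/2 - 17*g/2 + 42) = (g - 2)/(g - 4)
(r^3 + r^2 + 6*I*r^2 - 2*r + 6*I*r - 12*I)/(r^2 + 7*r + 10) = (r^2 + r*(-1 + 6*I) - 6*I)/(r + 5)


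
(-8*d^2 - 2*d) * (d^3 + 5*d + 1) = -8*d^5 - 2*d^4 - 40*d^3 - 18*d^2 - 2*d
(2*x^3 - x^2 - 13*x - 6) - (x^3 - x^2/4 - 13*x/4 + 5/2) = x^3 - 3*x^2/4 - 39*x/4 - 17/2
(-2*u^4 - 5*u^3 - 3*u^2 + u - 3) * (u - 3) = -2*u^5 + u^4 + 12*u^3 + 10*u^2 - 6*u + 9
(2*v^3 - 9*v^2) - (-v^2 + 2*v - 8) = 2*v^3 - 8*v^2 - 2*v + 8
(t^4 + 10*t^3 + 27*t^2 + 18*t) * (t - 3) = t^5 + 7*t^4 - 3*t^3 - 63*t^2 - 54*t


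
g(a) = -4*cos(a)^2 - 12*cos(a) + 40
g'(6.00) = -5.50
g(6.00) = 24.79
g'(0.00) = 0.00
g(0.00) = 24.00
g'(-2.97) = -0.70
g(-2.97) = 47.94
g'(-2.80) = -1.49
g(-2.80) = 47.76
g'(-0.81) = -12.69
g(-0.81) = 29.82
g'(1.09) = 13.92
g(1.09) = 33.59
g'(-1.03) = -13.82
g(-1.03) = 32.76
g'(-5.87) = 7.76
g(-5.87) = 25.65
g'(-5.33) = 13.56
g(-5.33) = 31.71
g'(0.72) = 11.88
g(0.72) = 28.72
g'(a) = 8*sin(a)*cos(a) + 12*sin(a)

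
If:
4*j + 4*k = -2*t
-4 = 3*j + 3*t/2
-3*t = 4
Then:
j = -2/3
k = 4/3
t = -4/3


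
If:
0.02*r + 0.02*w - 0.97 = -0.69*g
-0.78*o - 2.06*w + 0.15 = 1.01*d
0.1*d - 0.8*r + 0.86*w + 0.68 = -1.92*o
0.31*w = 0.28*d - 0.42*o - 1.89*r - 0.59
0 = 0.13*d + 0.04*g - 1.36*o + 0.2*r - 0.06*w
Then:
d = 4.01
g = 1.45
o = 0.59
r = 0.50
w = -2.12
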